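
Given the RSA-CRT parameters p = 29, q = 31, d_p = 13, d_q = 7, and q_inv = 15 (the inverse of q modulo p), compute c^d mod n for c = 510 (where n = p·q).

m₁ = c^(d_p) mod p: c ≡ 17 (mod 29), and 17^13 mod 29 = 17.
m₂ = c^(d_q) mod q: c ≡ 14 (mod 31), and 14^7 mod 31 = 19.
h = q_inv·(m₁ − m₂) mod p = 15·(17 − 19) mod 29 = 28.
m = m₂ + h·q = 19 + 28·31 = 887.

887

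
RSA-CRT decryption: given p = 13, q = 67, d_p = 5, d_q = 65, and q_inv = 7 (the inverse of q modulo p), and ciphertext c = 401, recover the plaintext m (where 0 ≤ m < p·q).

267

m₁ = c^(d_p) mod p: c ≡ 11 (mod 13), and 11^5 mod 13 = 7.
m₂ = c^(d_q) mod q: c ≡ 66 (mod 67), and 66^65 mod 67 = 66.
h = q_inv·(m₁ − m₂) mod p = 7·(7 − 66) mod 13 = 3.
m = m₂ + h·q = 66 + 3·67 = 267.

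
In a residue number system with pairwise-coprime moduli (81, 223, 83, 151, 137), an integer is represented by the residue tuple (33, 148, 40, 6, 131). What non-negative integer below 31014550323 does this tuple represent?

From x ≡ 33 (mod 81) write x = 33 + 81t. Substituting into x ≡ 148 (mod 223) gives 81t ≡ 115 (mod 223), and since 81⁻¹ ≡ 212 (mod 223), t ≡ 73. Hence x ≡ 33 + 81·73 = 5946 (mod 18063).
From x ≡ 5946 (mod 18063) write x = 5946 + 18063t. Substituting into x ≡ 40 (mod 83) gives 18063t ≡ 70 (mod 83), and since 52⁻¹ ≡ 8 (mod 83), t ≡ 62. Hence x ≡ 5946 + 18063·62 = 1125852 (mod 1499229).
From x ≡ 1125852 (mod 1499229) write x = 1125852 + 1499229t. Substituting into x ≡ 6 (mod 151) gives 1499229t ≡ 10 (mod 151), and since 101⁻¹ ≡ 3 (mod 151), t ≡ 30. Hence x ≡ 1125852 + 1499229·30 = 46102722 (mod 226383579).
From x ≡ 46102722 (mod 226383579) write x = 46102722 + 226383579t. Substituting into x ≡ 131 (mod 137) gives 226383579t ≡ 101 (mod 137), and since 121⁻¹ ≡ 77 (mod 137), t ≡ 105. Hence x ≡ 46102722 + 226383579·105 = 23816378517 (mod 31014550323).

23816378517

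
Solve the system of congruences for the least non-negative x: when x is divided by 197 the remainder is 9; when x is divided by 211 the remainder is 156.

Combine the congruences pairwise.
From x ≡ 9 (mod 197) write x = 9 + 197t. Substituting into x ≡ 156 (mod 211) gives 197t ≡ 147 (mod 211), and since 197⁻¹ ≡ 15 (mod 211), t ≡ 95. Hence x ≡ 9 + 197·95 = 18724 (mod 41567).

18724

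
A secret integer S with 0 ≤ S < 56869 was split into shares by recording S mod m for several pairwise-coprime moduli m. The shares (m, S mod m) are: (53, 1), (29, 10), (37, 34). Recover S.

6361

The moduli are pairwise coprime; N = 53·29·37 = 56869.
N/53 = 1073; 1073 ≡ 13 (mod 53); 13·49 ≡ 1, so inverse 49.
N/29 = 1961; 1961 ≡ 18 (mod 29); 18·21 ≡ 1, so inverse 21.
N/37 = 1537; 1537 ≡ 20 (mod 37); 20·13 ≡ 1, so inverse 13.
S ≡ 1·1073·49 + 10·1961·21 + 34·1537·13 = 1143741.
1143741 mod 56869 = 6361.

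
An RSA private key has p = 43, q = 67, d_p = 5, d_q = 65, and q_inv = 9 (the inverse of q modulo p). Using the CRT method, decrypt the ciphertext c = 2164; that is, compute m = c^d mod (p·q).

2603

m₁ = c^(d_p) mod p: c ≡ 14 (mod 43), and 14^5 mod 43 = 23.
m₂ = c^(d_q) mod q: c ≡ 20 (mod 67), and 20^65 mod 67 = 57.
h = q_inv·(m₁ − m₂) mod p = 9·(23 − 57) mod 43 = 38.
m = m₂ + h·q = 57 + 38·67 = 2603.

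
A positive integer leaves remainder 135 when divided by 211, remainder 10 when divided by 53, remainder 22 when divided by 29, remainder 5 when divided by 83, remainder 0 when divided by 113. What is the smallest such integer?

From N ≡ 135 (mod 211) write N = 135 + 211t. Substituting into N ≡ 10 (mod 53) gives 211t ≡ 34 (mod 53), and since 52⁻¹ ≡ 52 (mod 53), t ≡ 19. Hence N ≡ 135 + 211·19 = 4144 (mod 11183).
From N ≡ 4144 (mod 11183) write N = 4144 + 11183t. Substituting into N ≡ 22 (mod 29) gives 11183t ≡ 25 (mod 29), and since 18⁻¹ ≡ 21 (mod 29), t ≡ 3. Hence N ≡ 4144 + 11183·3 = 37693 (mod 324307).
From N ≡ 37693 (mod 324307) write N = 37693 + 324307t. Substituting into N ≡ 5 (mod 83) gives 324307t ≡ 77 (mod 83), and since 26⁻¹ ≡ 16 (mod 83), t ≡ 70. Hence N ≡ 37693 + 324307·70 = 22739183 (mod 26917481).
From N ≡ 22739183 (mod 26917481) write N = 22739183 + 26917481t. Substituting into N ≡ 0 (mod 113) gives 26917481t ≡ 33 (mod 113), and since 90⁻¹ ≡ 54 (mod 113), t ≡ 87. Hence N ≡ 22739183 + 26917481·87 = 2364560030 (mod 3041675353).

2364560030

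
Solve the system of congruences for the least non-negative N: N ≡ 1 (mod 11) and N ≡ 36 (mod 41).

364

Combine the congruences pairwise.
From N ≡ 1 (mod 11) write N = 1 + 11t. Substituting into N ≡ 36 (mod 41) gives 11t ≡ 35 (mod 41), and since 11⁻¹ ≡ 15 (mod 41), t ≡ 33. Hence N ≡ 1 + 11·33 = 364 (mod 451).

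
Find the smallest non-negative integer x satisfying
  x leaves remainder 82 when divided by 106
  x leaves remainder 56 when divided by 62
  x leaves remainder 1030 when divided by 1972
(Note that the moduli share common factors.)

Combine the congruences pairwise.
gcd(106, 62) = 2 and 2 | (56 − 82), so the pair is consistent; merging gives x ≡ 3156 (mod 3286), where 3286 = lcm(106, 62).
gcd(3286, 1972) = 2 and 2 | (1030 − 3156), so the pair is consistent; merging gives x ≡ 762222 (mod 3239996), where 3239996 = lcm(3286, 1972).
The solution is unique modulo lcm(106, 62, 1972) = 3239996.

762222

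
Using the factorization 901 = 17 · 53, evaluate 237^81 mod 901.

Mod 17: 237 ≡ 16; by Fermat, exponent reduces to 81 mod 16 = 1; 16^1 ≡ 16 (mod 17).
Mod 53: 237 ≡ 25; by Fermat, exponent reduces to 81 mod 52 = 29; 25^29 ≡ 43 (mod 53).
Combine by CRT: x ≡ 16 (mod 17), x ≡ 43 (mod 53) ⇒ x ≡ 679 (mod 901).

679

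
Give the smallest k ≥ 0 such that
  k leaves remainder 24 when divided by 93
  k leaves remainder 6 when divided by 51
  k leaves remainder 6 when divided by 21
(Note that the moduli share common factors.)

1791

Combine the congruences pairwise.
gcd(93, 51) = 3 and 3 | (6 − 24), so the pair is consistent; merging gives k ≡ 210 (mod 1581), where 1581 = lcm(93, 51).
gcd(1581, 21) = 3 and 3 | (6 − 210), so the pair is consistent; merging gives k ≡ 1791 (mod 11067), where 11067 = lcm(1581, 21).
The solution is unique modulo lcm(93, 51, 21) = 11067.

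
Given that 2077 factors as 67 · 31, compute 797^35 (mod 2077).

Mod 67: 797 ≡ 60; 60^35 ≡ 49 (mod 67).
Mod 31: 797 ≡ 22; by Fermat, exponent reduces to 35 mod 30 = 5; 22^5 ≡ 6 (mod 31).
Combine by CRT: x ≡ 49 (mod 67), x ≡ 6 (mod 31) ⇒ x ≡ 719 (mod 2077).

719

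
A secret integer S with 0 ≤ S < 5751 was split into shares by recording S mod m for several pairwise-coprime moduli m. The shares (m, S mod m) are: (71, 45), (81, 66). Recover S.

From S ≡ 45 (mod 71) write S = 45 + 71t. Substituting into S ≡ 66 (mod 81) gives 71t ≡ 21 (mod 81), and since 71⁻¹ ≡ 8 (mod 81), t ≡ 6. Hence S ≡ 45 + 71·6 = 471 (mod 5751).

471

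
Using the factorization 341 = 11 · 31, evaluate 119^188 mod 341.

Mod 11: 119 ≡ 9; by Fermat, exponent reduces to 188 mod 10 = 8; 9^8 ≡ 3 (mod 11).
Mod 31: 119 ≡ 26; by Fermat, exponent reduces to 188 mod 30 = 8; 26^8 ≡ 25 (mod 31).
Combine by CRT: x ≡ 3 (mod 11), x ≡ 25 (mod 31) ⇒ x ≡ 25 (mod 341).

25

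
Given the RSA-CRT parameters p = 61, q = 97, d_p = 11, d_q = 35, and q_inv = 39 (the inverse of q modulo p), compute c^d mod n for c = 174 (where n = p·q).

m₁ = c^(d_p) mod p: c ≡ 52 (mod 61), and 52^11 mod 61 = 52.
m₂ = c^(d_q) mod q: c ≡ 77 (mod 97), and 77^35 mod 97 = 51.
h = q_inv·(m₁ − m₂) mod p = 39·(52 − 51) mod 61 = 39.
m = m₂ + h·q = 51 + 39·97 = 3834.

3834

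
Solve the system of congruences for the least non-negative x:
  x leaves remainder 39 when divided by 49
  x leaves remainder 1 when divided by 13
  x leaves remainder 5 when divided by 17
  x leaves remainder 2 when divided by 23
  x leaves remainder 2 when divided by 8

Combine the congruences pairwise.
From x ≡ 39 (mod 49) write x = 39 + 49t. Substituting into x ≡ 1 (mod 13) gives 49t ≡ 1 (mod 13), and since 10⁻¹ ≡ 4 (mod 13), t ≡ 4. Hence x ≡ 39 + 49·4 = 235 (mod 637).
From x ≡ 235 (mod 637) write x = 235 + 637t. Substituting into x ≡ 5 (mod 17) gives 637t ≡ 8 (mod 17), and since 8⁻¹ ≡ 15 (mod 17), t ≡ 1. Hence x ≡ 235 + 637·1 = 872 (mod 10829).
From x ≡ 872 (mod 10829) write x = 872 + 10829t. Substituting into x ≡ 2 (mod 23) gives 10829t ≡ 4 (mod 23), and since 19⁻¹ ≡ 17 (mod 23), t ≡ 22. Hence x ≡ 872 + 10829·22 = 239110 (mod 249067).
From x ≡ 239110 (mod 249067) write x = 239110 + 249067t. Substituting into x ≡ 2 (mod 8) gives 249067t ≡ 4 (mod 8), and since 3⁻¹ ≡ 3 (mod 8), t ≡ 4. Hence x ≡ 239110 + 249067·4 = 1235378 (mod 1992536).

1235378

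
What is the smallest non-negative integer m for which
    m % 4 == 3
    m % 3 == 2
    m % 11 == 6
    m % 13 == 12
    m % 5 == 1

6551

From m ≡ 3 (mod 4) write m = 3 + 4t. Substituting into m ≡ 2 (mod 3) gives 4t ≡ 2 (mod 3), and since 1⁻¹ ≡ 1 (mod 3), t ≡ 2. Hence m ≡ 3 + 4·2 = 11 (mod 12).
From m ≡ 11 (mod 12) write m = 11 + 12t. Substituting into m ≡ 6 (mod 11) gives 12t ≡ 6 (mod 11), and since 1⁻¹ ≡ 1 (mod 11), t ≡ 6. Hence m ≡ 11 + 12·6 = 83 (mod 132).
From m ≡ 83 (mod 132) write m = 83 + 132t. Substituting into m ≡ 12 (mod 13) gives 132t ≡ 7 (mod 13), and since 2⁻¹ ≡ 7 (mod 13), t ≡ 10. Hence m ≡ 83 + 132·10 = 1403 (mod 1716).
From m ≡ 1403 (mod 1716) write m = 1403 + 1716t. Substituting into m ≡ 1 (mod 5) gives 1716t ≡ 3 (mod 5), and since 1⁻¹ ≡ 1 (mod 5), t ≡ 3. Hence m ≡ 1403 + 1716·3 = 6551 (mod 8580).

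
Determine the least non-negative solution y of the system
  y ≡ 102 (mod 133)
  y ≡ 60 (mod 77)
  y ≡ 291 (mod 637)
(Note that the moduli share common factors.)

Combine the congruences pairwise.
gcd(133, 77) = 7 and 7 | (60 − 102), so the pair is consistent; merging gives y ≡ 368 (mod 1463), where 1463 = lcm(133, 77).
gcd(1463, 637) = 7 and 7 | (291 − 368), so the pair is consistent; merging gives y ≡ 98389 (mod 133133), where 133133 = lcm(1463, 637).
The solution is unique modulo lcm(133, 77, 637) = 133133.

98389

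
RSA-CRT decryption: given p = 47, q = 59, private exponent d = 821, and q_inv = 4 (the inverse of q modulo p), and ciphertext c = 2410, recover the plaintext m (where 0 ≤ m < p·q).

887

d_p = d mod (p−1) = 821 mod 46 = 39; d_q = d mod (q−1) = 9.
m₁ = c^(d_p) mod p: c ≡ 13 (mod 47), and 13^39 mod 47 = 41.
m₂ = c^(d_q) mod q: c ≡ 50 (mod 59), and 50^9 mod 59 = 2.
h = q_inv·(m₁ − m₂) mod p = 4·(41 − 2) mod 47 = 15.
m = m₂ + h·q = 2 + 15·59 = 887.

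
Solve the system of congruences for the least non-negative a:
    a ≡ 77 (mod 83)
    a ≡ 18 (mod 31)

824

From a ≡ 77 (mod 83) write a = 77 + 83t. Substituting into a ≡ 18 (mod 31) gives 83t ≡ 3 (mod 31), and since 21⁻¹ ≡ 3 (mod 31), t ≡ 9. Hence a ≡ 77 + 83·9 = 824 (mod 2573).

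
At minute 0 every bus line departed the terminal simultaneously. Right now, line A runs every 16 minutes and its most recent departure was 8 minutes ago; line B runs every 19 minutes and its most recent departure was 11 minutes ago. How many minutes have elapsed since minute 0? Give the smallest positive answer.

296

From t ≡ 8 (mod 16) write t = 8 + 16s. Substituting into t ≡ 11 (mod 19) gives 16s ≡ 3 (mod 19), and since 16⁻¹ ≡ 6 (mod 19), s ≡ 18. Hence t ≡ 8 + 16·18 = 296 (mod 304).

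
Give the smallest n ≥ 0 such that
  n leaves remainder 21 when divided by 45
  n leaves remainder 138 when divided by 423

561

Combine the congruences pairwise.
gcd(45, 423) = 9 and 9 | (138 − 21), so the pair is consistent; merging gives n ≡ 561 (mod 2115), where 2115 = lcm(45, 423).
The solution is unique modulo lcm(45, 423) = 2115.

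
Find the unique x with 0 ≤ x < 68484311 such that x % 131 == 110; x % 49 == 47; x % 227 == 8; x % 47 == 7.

The moduli are pairwise coprime; N = 131·49·227·47 = 68484311.
N/131 = 522781; 522781 ≡ 91 (mod 131); 91·36 ≡ 1, so inverse 36.
N/49 = 1397639; 1397639 ≡ 12 (mod 49); 12·45 ≡ 1, so inverse 45.
N/227 = 301693; 301693 ≡ 10 (mod 227); 10·159 ≡ 1, so inverse 159.
N/47 = 1457113; 1457113 ≡ 19 (mod 47); 19·5 ≡ 1, so inverse 5.
x ≡ 110·522781·36 + 47·1397639·45 + 8·301693·159 + 7·1457113·5 = 5460971696.
5460971696 mod 68484311 = 50711127.

50711127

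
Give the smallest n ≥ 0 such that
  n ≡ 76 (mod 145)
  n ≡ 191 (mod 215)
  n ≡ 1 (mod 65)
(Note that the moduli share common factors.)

Combine the congruences pairwise.
gcd(145, 215) = 5 and 5 | (191 − 76), so the pair is consistent; merging gives n ≡ 3846 (mod 6235), where 6235 = lcm(145, 215).
gcd(6235, 65) = 5 and 5 | (1 − 3846), so the pair is consistent; merging gives n ≡ 16316 (mod 81055), where 81055 = lcm(6235, 65).
The solution is unique modulo lcm(145, 215, 65) = 81055.

16316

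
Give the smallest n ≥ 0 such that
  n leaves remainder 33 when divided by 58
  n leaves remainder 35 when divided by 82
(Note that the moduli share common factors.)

gcd(58, 82) = 2 and 2 | (35 − 33), so the pair is consistent; merging gives n ≡ 1019 (mod 2378), where 2378 = lcm(58, 82).
The solution is unique modulo lcm(58, 82) = 2378.

1019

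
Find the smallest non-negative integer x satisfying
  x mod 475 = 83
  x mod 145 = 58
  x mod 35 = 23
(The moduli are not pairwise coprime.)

gcd(475, 145) = 5 and 5 | (58 − 83), so the pair is consistent; merging gives x ≡ 1508 (mod 13775), where 13775 = lcm(475, 145).
gcd(13775, 35) = 5 and 5 | (23 − 1508), so the pair is consistent; merging gives x ≡ 15283 (mod 96425), where 96425 = lcm(13775, 35).
The solution is unique modulo lcm(475, 145, 35) = 96425.

15283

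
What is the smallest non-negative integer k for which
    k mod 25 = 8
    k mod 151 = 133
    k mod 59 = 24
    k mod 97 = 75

19343233

The moduli are pairwise coprime; N = 25·151·59·97 = 21604325.
N/25 = 864173; 864173 ≡ 23 (mod 25); 23·12 ≡ 1, so inverse 12.
N/151 = 143075; 143075 ≡ 78 (mod 151); 78·91 ≡ 1, so inverse 91.
N/59 = 366175; 366175 ≡ 21 (mod 59); 21·45 ≡ 1, so inverse 45.
N/97 = 222725; 222725 ≡ 13 (mod 97); 13·15 ≡ 1, so inverse 15.
k ≡ 8·864173·12 + 133·143075·91 + 24·366175·45 + 75·222725·15 = 2460631958.
2460631958 mod 21604325 = 19343233.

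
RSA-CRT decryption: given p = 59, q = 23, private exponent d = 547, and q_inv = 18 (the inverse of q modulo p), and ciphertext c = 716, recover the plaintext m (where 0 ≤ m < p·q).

d_p = d mod (p−1) = 547 mod 58 = 25; d_q = d mod (q−1) = 19.
m₁ = c^(d_p) mod p: c ≡ 8 (mod 59), and 8^25 mod 59 = 33.
m₂ = c^(d_q) mod q: c ≡ 3 (mod 23), and 3^19 mod 23 = 6.
h = q_inv·(m₁ − m₂) mod p = 18·(33 − 6) mod 59 = 14.
m = m₂ + h·q = 6 + 14·23 = 328.

328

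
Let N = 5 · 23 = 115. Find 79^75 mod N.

89

Mod 5: 79 ≡ 4; by Fermat, exponent reduces to 75 mod 4 = 3; 4^3 ≡ 4 (mod 5).
Mod 23: 79 ≡ 10; by Fermat, exponent reduces to 75 mod 22 = 9; 10^9 ≡ 20 (mod 23).
Combine by CRT: x ≡ 4 (mod 5), x ≡ 20 (mod 23) ⇒ x ≡ 89 (mod 115).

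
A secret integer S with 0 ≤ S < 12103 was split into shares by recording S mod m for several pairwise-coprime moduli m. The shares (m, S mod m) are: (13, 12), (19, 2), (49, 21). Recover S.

6538

Combine the congruences pairwise.
From S ≡ 12 (mod 13) write S = 12 + 13t. Substituting into S ≡ 2 (mod 19) gives 13t ≡ 9 (mod 19), and since 13⁻¹ ≡ 3 (mod 19), t ≡ 8. Hence S ≡ 12 + 13·8 = 116 (mod 247).
From S ≡ 116 (mod 247) write S = 116 + 247t. Substituting into S ≡ 21 (mod 49) gives 247t ≡ 3 (mod 49), and since 2⁻¹ ≡ 25 (mod 49), t ≡ 26. Hence S ≡ 116 + 247·26 = 6538 (mod 12103).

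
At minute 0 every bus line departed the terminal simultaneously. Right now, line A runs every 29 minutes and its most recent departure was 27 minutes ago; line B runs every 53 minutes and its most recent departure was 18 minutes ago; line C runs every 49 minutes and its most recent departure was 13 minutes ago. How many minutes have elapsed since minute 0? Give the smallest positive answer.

The moduli are pairwise coprime; N = 29·53·49 = 75313.
N/29 = 2597; 2597 ≡ 16 (mod 29); 16·20 ≡ 1, so inverse 20.
N/53 = 1421; 1421 ≡ 43 (mod 53); 43·37 ≡ 1, so inverse 37.
N/49 = 1537; 1537 ≡ 18 (mod 49); 18·30 ≡ 1, so inverse 30.
t ≡ 27·2597·20 + 18·1421·37 + 13·1537·30 = 2948196.
2948196 mod 75313 = 10989.

10989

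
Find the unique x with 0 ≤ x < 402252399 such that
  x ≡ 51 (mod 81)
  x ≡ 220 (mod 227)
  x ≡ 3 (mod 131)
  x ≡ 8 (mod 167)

The moduli are pairwise coprime; N = 81·227·131·167 = 402252399.
N/81 = 4966079; 4966079 ≡ 50 (mod 81); 50·47 ≡ 1, so inverse 47.
N/227 = 1772037; 1772037 ≡ 75 (mod 227); 75·112 ≡ 1, so inverse 112.
N/131 = 3070629; 3070629 ≡ 120 (mod 131); 120·119 ≡ 1, so inverse 119.
N/167 = 2408697; 2408697 ≡ 56 (mod 167); 56·3 ≡ 1, so inverse 3.
x ≡ 51·4966079·47 + 220·1772037·112 + 3·3070629·119 + 8·2408697·3 = 56720706324.
56720706324 mod 402252399 = 3118065.

3118065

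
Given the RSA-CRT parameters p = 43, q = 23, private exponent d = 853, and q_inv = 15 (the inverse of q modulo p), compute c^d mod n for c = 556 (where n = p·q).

d_p = d mod (p−1) = 853 mod 42 = 13; d_q = d mod (q−1) = 17.
m₁ = c^(d_p) mod p: c ≡ 40 (mod 43), and 40^13 mod 43 = 31.
m₂ = c^(d_q) mod q: c ≡ 4 (mod 23), and 4^17 mod 23 = 2.
h = q_inv·(m₁ − m₂) mod p = 15·(31 − 2) mod 43 = 5.
m = m₂ + h·q = 2 + 5·23 = 117.

117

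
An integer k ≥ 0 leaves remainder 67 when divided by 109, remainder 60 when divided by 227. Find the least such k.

5735

Combine the congruences pairwise.
From k ≡ 67 (mod 109) write k = 67 + 109t. Substituting into k ≡ 60 (mod 227) gives 109t ≡ 220 (mod 227), and since 109⁻¹ ≡ 25 (mod 227), t ≡ 52. Hence k ≡ 67 + 109·52 = 5735 (mod 24743).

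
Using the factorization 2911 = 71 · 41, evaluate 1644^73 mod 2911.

2893

Mod 71: 1644 ≡ 11; by Fermat, exponent reduces to 73 mod 70 = 3; 11^3 ≡ 53 (mod 71).
Mod 41: 1644 ≡ 4; by Fermat, exponent reduces to 73 mod 40 = 33; 4^33 ≡ 23 (mod 41).
Combine by CRT: x ≡ 53 (mod 71), x ≡ 23 (mod 41) ⇒ x ≡ 2893 (mod 2911).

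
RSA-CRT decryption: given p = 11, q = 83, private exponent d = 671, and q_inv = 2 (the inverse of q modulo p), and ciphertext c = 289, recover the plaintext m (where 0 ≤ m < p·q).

124

d_p = d mod (p−1) = 671 mod 10 = 1; d_q = d mod (q−1) = 15.
m₁ = c^(d_p) mod p: c ≡ 3 (mod 11), and 3^1 mod 11 = 3.
m₂ = c^(d_q) mod q: c ≡ 40 (mod 83), and 40^15 mod 83 = 41.
h = q_inv·(m₁ − m₂) mod p = 2·(3 − 41) mod 11 = 1.
m = m₂ + h·q = 41 + 1·83 = 124.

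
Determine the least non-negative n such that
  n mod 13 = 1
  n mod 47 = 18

300

From n ≡ 1 (mod 13) write n = 1 + 13t. Substituting into n ≡ 18 (mod 47) gives 13t ≡ 17 (mod 47), and since 13⁻¹ ≡ 29 (mod 47), t ≡ 23. Hence n ≡ 1 + 13·23 = 300 (mod 611).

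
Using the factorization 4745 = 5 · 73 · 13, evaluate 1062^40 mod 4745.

Mod 5: 1062 ≡ 2; since 4 | 40, by Fermat 2^40 ≡ 1 (mod 5).
Mod 73: 1062 ≡ 40; 40^40 ≡ 37 (mod 73).
Mod 13: 1062 ≡ 9; by Fermat, exponent reduces to 40 mod 12 = 4; 9^4 ≡ 9 (mod 13).
Combine by CRT: x ≡ 1 (mod 5), x ≡ 37 (mod 73), x ≡ 9 (mod 13) ⇒ x ≡ 256 (mod 4745).

256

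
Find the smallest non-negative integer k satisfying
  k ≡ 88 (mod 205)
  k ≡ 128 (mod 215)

Combine the congruences pairwise.
gcd(205, 215) = 5 and 5 | (128 − 88), so the pair is consistent; merging gives k ≡ 8083 (mod 8815), where 8815 = lcm(205, 215).
The solution is unique modulo lcm(205, 215) = 8815.

8083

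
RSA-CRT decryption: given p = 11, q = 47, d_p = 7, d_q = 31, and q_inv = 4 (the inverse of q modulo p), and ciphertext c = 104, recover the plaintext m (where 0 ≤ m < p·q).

443

m₁ = c^(d_p) mod p: c ≡ 5 (mod 11), and 5^7 mod 11 = 3.
m₂ = c^(d_q) mod q: c ≡ 10 (mod 47), and 10^31 mod 47 = 20.
h = q_inv·(m₁ − m₂) mod p = 4·(3 − 20) mod 11 = 9.
m = m₂ + h·q = 20 + 9·47 = 443.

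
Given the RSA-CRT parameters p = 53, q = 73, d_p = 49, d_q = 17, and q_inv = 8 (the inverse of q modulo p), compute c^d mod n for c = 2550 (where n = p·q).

199

m₁ = c^(d_p) mod p: c ≡ 6 (mod 53), and 6^49 mod 53 = 40.
m₂ = c^(d_q) mod q: c ≡ 68 (mod 73), and 68^17 mod 73 = 53.
h = q_inv·(m₁ − m₂) mod p = 8·(40 − 53) mod 53 = 2.
m = m₂ + h·q = 53 + 2·73 = 199.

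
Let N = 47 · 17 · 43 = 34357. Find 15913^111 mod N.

Mod 47: 15913 ≡ 27; by Fermat, exponent reduces to 111 mod 46 = 19; 27^19 ≡ 4 (mod 47).
Mod 17: 15913 ≡ 1; by Fermat, exponent reduces to 111 mod 16 = 15; 1^15 ≡ 1 (mod 17).
Mod 43: 15913 ≡ 3; by Fermat, exponent reduces to 111 mod 42 = 27; 3^27 ≡ 2 (mod 43).
Combine by CRT: x ≡ 4 (mod 47), x ≡ 1 (mod 17), x ≡ 2 (mod 43) ⇒ x ≡ 5033 (mod 34357).

5033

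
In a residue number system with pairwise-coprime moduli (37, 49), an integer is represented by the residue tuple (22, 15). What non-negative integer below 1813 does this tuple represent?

Combine the congruences pairwise.
From x ≡ 22 (mod 37) write x = 22 + 37t. Substituting into x ≡ 15 (mod 49) gives 37t ≡ 42 (mod 49), and since 37⁻¹ ≡ 4 (mod 49), t ≡ 21. Hence x ≡ 22 + 37·21 = 799 (mod 1813).

799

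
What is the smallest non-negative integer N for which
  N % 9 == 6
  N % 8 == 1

33

Combine the congruences pairwise.
From N ≡ 6 (mod 9) write N = 6 + 9t. Substituting into N ≡ 1 (mod 8) gives 9t ≡ 3 (mod 8), and since 1⁻¹ ≡ 1 (mod 8), t ≡ 3. Hence N ≡ 6 + 9·3 = 33 (mod 72).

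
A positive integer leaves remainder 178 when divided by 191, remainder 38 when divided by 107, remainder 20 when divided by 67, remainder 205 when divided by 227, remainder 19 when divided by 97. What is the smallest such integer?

The moduli are pairwise coprime; N = 191·107·67·227·97 = 30150154301.
N/191 = 157854211; 157854211 ≡ 160 (mod 191); 160·154 ≡ 1, so inverse 154.
N/107 = 281777143; 281777143 ≡ 26 (mod 107); 26·70 ≡ 1, so inverse 70.
N/67 = 450002303; 450002303 ≡ 19 (mod 67); 19·60 ≡ 1, so inverse 60.
N/227 = 132820063; 132820063 ≡ 93 (mod 227); 93·83 ≡ 1, so inverse 83.
N/97 = 310826333; 310826333 ≡ 18 (mod 97); 18·27 ≡ 1, so inverse 27.
m ≡ 178·157854211·154 + 38·281777143·70 + 20·450002303·60 + 205·132820063·83 + 19·310826333·27 = 8036016876686.
8036016876686 mod 30150154301 = 16075832620.

16075832620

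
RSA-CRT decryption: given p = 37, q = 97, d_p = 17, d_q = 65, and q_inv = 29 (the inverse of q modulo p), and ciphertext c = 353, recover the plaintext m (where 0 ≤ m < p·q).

m₁ = c^(d_p) mod p: c ≡ 20 (mod 37), and 20^17 mod 37 = 24.
m₂ = c^(d_q) mod q: c ≡ 62 (mod 97), and 62^65 mod 97 = 36.
h = q_inv·(m₁ − m₂) mod p = 29·(24 − 36) mod 37 = 22.
m = m₂ + h·q = 36 + 22·97 = 2170.

2170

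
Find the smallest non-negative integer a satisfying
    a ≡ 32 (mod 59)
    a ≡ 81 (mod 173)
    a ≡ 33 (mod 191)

1311248

From a ≡ 32 (mod 59) write a = 32 + 59t. Substituting into a ≡ 81 (mod 173) gives 59t ≡ 49 (mod 173), and since 59⁻¹ ≡ 44 (mod 173), t ≡ 80. Hence a ≡ 32 + 59·80 = 4752 (mod 10207).
From a ≡ 4752 (mod 10207) write a = 4752 + 10207t. Substituting into a ≡ 33 (mod 191) gives 10207t ≡ 56 (mod 191), and since 84⁻¹ ≡ 166 (mod 191), t ≡ 128. Hence a ≡ 4752 + 10207·128 = 1311248 (mod 1949537).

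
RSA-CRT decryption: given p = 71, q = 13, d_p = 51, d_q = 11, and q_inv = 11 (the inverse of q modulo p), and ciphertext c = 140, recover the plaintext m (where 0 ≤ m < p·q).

m₁ = c^(d_p) mod p: c ≡ 69 (mod 71), and 69^51 mod 71 = 68.
m₂ = c^(d_q) mod q: c ≡ 10 (mod 13), and 10^11 mod 13 = 4.
h = q_inv·(m₁ − m₂) mod p = 11·(68 − 4) mod 71 = 65.
m = m₂ + h·q = 4 + 65·13 = 849.

849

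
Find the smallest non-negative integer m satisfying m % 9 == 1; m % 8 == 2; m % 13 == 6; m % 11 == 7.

370

The moduli are pairwise coprime; N = 9·8·13·11 = 10296.
N/9 = 1144; 1144 ≡ 1 (mod 9), inverse 1.
N/8 = 1287; 1287 ≡ 7 (mod 8); 7·7 ≡ 1, so inverse 7.
N/13 = 792; 792 ≡ 12 (mod 13); 12·12 ≡ 1, so inverse 12.
N/11 = 936; 936 ≡ 1 (mod 11), inverse 1.
m ≡ 1·1144·1 + 2·1287·7 + 6·792·12 + 7·936·1 = 82738.
82738 mod 10296 = 370.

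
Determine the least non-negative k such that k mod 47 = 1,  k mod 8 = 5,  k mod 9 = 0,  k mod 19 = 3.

6957

The moduli are pairwise coprime; N = 47·8·9·19 = 64296.
N/47 = 1368; 1368 ≡ 5 (mod 47); 5·19 ≡ 1, so inverse 19.
N/8 = 8037; 8037 ≡ 5 (mod 8); 5·5 ≡ 1, so inverse 5.
N/9 = 7144; 7144 ≡ 7 (mod 9); 7·4 ≡ 1, so inverse 4.
N/19 = 3384; 3384 ≡ 2 (mod 19); 2·10 ≡ 1, so inverse 10.
k ≡ 1·1368·19 + 5·8037·5 + 0·7144·4 + 3·3384·10 = 328437.
328437 mod 64296 = 6957.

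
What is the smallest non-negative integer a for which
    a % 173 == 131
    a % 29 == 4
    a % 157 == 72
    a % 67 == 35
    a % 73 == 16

The moduli are pairwise coprime; N = 173·29·157·67·73 = 3852489079.
N/173 = 22268723; 22268723 ≡ 163 (mod 173); 163·121 ≡ 1, so inverse 121.
N/29 = 132844451; 132844451 ≡ 4 (mod 29); 4·22 ≡ 1, so inverse 22.
N/157 = 24538147; 24538147 ≡ 146 (mod 157); 146·57 ≡ 1, so inverse 57.
N/67 = 57499837; 57499837 ≡ 35 (mod 67); 35·23 ≡ 1, so inverse 23.
N/73 = 52773823; 52773823 ≡ 6 (mod 73); 6·61 ≡ 1, so inverse 61.
a ≡ 131·22268723·121 + 4·132844451·22 + 72·24538147·57 + 35·57499837·23 + 16·52773823·61 = 563171015282.
563171015282 mod 3852489079 = 707609748.

707609748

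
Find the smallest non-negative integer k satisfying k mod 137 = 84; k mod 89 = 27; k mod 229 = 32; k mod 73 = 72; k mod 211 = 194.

22872283933

Combine the congruences pairwise.
From k ≡ 84 (mod 137) write k = 84 + 137t. Substituting into k ≡ 27 (mod 89) gives 137t ≡ 32 (mod 89), and since 48⁻¹ ≡ 13 (mod 89), t ≡ 60. Hence k ≡ 84 + 137·60 = 8304 (mod 12193).
From k ≡ 8304 (mod 12193) write k = 8304 + 12193t. Substituting into k ≡ 32 (mod 229) gives 12193t ≡ 201 (mod 229), and since 56⁻¹ ≡ 45 (mod 229), t ≡ 114. Hence k ≡ 8304 + 12193·114 = 1398306 (mod 2792197).
From k ≡ 1398306 (mod 2792197) write k = 1398306 + 2792197t. Substituting into k ≡ 72 (mod 73) gives 2792197t ≡ 8 (mod 73), and since 20⁻¹ ≡ 11 (mod 73), t ≡ 15. Hence k ≡ 1398306 + 2792197·15 = 43281261 (mod 203830381).
From k ≡ 43281261 (mod 203830381) write k = 43281261 + 203830381t. Substituting into k ≡ 194 (mod 211) gives 203830381t ≡ 97 (mod 211), and since 161⁻¹ ≡ 173 (mod 211), t ≡ 112. Hence k ≡ 43281261 + 203830381·112 = 22872283933 (mod 43008210391).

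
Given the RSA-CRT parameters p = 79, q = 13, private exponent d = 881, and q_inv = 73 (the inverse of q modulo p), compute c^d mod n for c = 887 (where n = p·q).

d_p = d mod (p−1) = 881 mod 78 = 23; d_q = d mod (q−1) = 5.
m₁ = c^(d_p) mod p: c ≡ 18 (mod 79), and 18^23 mod 79 = 62.
m₂ = c^(d_q) mod q: c ≡ 3 (mod 13), and 3^5 mod 13 = 9.
h = q_inv·(m₁ − m₂) mod p = 73·(62 − 9) mod 79 = 77.
m = m₂ + h·q = 9 + 77·13 = 1010.

1010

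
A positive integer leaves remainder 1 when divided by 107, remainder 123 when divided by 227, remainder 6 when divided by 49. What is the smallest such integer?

1175075

Combine the congruences pairwise.
From k ≡ 1 (mod 107) write k = 1 + 107t. Substituting into k ≡ 123 (mod 227) gives 107t ≡ 122 (mod 227), and since 107⁻¹ ≡ 157 (mod 227), t ≡ 86. Hence k ≡ 1 + 107·86 = 9203 (mod 24289).
From k ≡ 9203 (mod 24289) write k = 9203 + 24289t. Substituting into k ≡ 6 (mod 49) gives 24289t ≡ 15 (mod 49), and since 34⁻¹ ≡ 13 (mod 49), t ≡ 48. Hence k ≡ 9203 + 24289·48 = 1175075 (mod 1190161).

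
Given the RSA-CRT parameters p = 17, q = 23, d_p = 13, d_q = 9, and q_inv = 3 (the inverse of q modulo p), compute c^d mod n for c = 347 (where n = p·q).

m₁ = c^(d_p) mod p: c ≡ 7 (mod 17), and 7^13 mod 17 = 6.
m₂ = c^(d_q) mod q: c ≡ 2 (mod 23), and 2^9 mod 23 = 6.
h = q_inv·(m₁ − m₂) mod p = 3·(6 − 6) mod 17 = 0.
m = m₂ + h·q = 6 + 0·23 = 6.

6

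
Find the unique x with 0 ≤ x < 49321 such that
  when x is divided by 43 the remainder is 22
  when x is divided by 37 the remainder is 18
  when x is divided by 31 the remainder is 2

The moduli are pairwise coprime; N = 43·37·31 = 49321.
N/43 = 1147; 1147 ≡ 29 (mod 43); 29·3 ≡ 1, so inverse 3.
N/37 = 1333; 1333 ≡ 1 (mod 37), inverse 1.
N/31 = 1591; 1591 ≡ 10 (mod 31); 10·28 ≡ 1, so inverse 28.
x ≡ 22·1147·3 + 18·1333·1 + 2·1591·28 = 188792.
188792 mod 49321 = 40829.

40829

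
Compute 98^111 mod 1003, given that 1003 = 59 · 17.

Mod 59: 98 ≡ 39; by Fermat, exponent reduces to 111 mod 58 = 53; 39^53 ≡ 52 (mod 59).
Mod 17: 98 ≡ 13; by Fermat, exponent reduces to 111 mod 16 = 15; 13^15 ≡ 4 (mod 17).
Combine by CRT: x ≡ 52 (mod 59), x ≡ 4 (mod 17) ⇒ x ≡ 701 (mod 1003).

701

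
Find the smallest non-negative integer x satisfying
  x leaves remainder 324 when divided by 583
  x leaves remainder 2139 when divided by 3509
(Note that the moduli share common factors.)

Combine the congruences pairwise.
gcd(583, 3509) = 11 and 11 | (2139 − 324), so the pair is consistent; merging gives x ≡ 167062 (mod 185977), where 185977 = lcm(583, 3509).
The solution is unique modulo lcm(583, 3509) = 185977.

167062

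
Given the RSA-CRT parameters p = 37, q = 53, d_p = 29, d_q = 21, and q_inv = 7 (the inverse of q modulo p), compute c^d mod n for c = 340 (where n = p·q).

m₁ = c^(d_p) mod p: c ≡ 7 (mod 37), and 7^29 mod 37 = 12.
m₂ = c^(d_q) mod q: c ≡ 22 (mod 53), and 22^21 mod 53 = 50.
h = q_inv·(m₁ − m₂) mod p = 7·(12 − 50) mod 37 = 30.
m = m₂ + h·q = 50 + 30·53 = 1640.

1640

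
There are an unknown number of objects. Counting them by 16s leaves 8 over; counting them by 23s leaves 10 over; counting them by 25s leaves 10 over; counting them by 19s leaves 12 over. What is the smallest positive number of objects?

157560

From N ≡ 8 (mod 16) write N = 8 + 16t. Substituting into N ≡ 10 (mod 23) gives 16t ≡ 2 (mod 23), and since 16⁻¹ ≡ 13 (mod 23), t ≡ 3. Hence N ≡ 8 + 16·3 = 56 (mod 368).
From N ≡ 56 (mod 368) write N = 56 + 368t. Substituting into N ≡ 10 (mod 25) gives 368t ≡ 4 (mod 25), and since 18⁻¹ ≡ 7 (mod 25), t ≡ 3. Hence N ≡ 56 + 368·3 = 1160 (mod 9200).
From N ≡ 1160 (mod 9200) write N = 1160 + 9200t. Substituting into N ≡ 12 (mod 19) gives 9200t ≡ 11 (mod 19), and since 4⁻¹ ≡ 5 (mod 19), t ≡ 17. Hence N ≡ 1160 + 9200·17 = 157560 (mod 174800).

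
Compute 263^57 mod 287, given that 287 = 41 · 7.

Mod 41: 263 ≡ 17; by Fermat, exponent reduces to 57 mod 40 = 17; 17^17 ≡ 6 (mod 41).
Mod 7: 263 ≡ 4; by Fermat, exponent reduces to 57 mod 6 = 3; 4^3 ≡ 1 (mod 7).
Combine by CRT: x ≡ 6 (mod 41), x ≡ 1 (mod 7) ⇒ x ≡ 211 (mod 287).

211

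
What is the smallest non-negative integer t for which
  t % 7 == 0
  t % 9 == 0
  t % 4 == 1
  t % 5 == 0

The moduli are pairwise coprime; N = 7·9·4·5 = 1260.
N/7 = 180; 180 ≡ 5 (mod 7); 5·3 ≡ 1, so inverse 3.
N/9 = 140; 140 ≡ 5 (mod 9); 5·2 ≡ 1, so inverse 2.
N/4 = 315; 315 ≡ 3 (mod 4); 3·3 ≡ 1, so inverse 3.
N/5 = 252; 252 ≡ 2 (mod 5); 2·3 ≡ 1, so inverse 3.
t ≡ 0·180·3 + 0·140·2 + 1·315·3 + 0·252·3 = 945.
945 mod 1260 = 945.

945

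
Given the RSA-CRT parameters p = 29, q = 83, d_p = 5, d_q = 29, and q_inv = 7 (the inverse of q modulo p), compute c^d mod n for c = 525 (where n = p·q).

m₁ = c^(d_p) mod p: c ≡ 3 (mod 29), and 3^5 mod 29 = 11.
m₂ = c^(d_q) mod q: c ≡ 27 (mod 83), and 27^29 mod 83 = 77.
h = q_inv·(m₁ − m₂) mod p = 7·(11 − 77) mod 29 = 2.
m = m₂ + h·q = 77 + 2·83 = 243.

243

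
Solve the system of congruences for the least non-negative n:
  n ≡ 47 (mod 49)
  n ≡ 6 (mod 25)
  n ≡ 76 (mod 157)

The moduli are pairwise coprime; M = 49·25·157 = 192325.
M/49 = 3925; 3925 ≡ 5 (mod 49); 5·10 ≡ 1, so inverse 10.
M/25 = 7693; 7693 ≡ 18 (mod 25); 18·7 ≡ 1, so inverse 7.
M/157 = 1225; 1225 ≡ 126 (mod 157); 126·81 ≡ 1, so inverse 81.
n ≡ 47·3925·10 + 6·7693·7 + 76·1225·81 = 9708956.
9708956 mod 192325 = 92706.

92706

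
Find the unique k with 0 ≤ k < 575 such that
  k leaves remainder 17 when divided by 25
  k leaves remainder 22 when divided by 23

367

From k ≡ 17 (mod 25) write k = 17 + 25t. Substituting into k ≡ 22 (mod 23) gives 25t ≡ 5 (mod 23), and since 2⁻¹ ≡ 12 (mod 23), t ≡ 14. Hence k ≡ 17 + 25·14 = 367 (mod 575).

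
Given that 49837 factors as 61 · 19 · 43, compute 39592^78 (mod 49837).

27789

Mod 61: 39592 ≡ 3; by Fermat, exponent reduces to 78 mod 60 = 18; 3^18 ≡ 34 (mod 61).
Mod 19: 39592 ≡ 15; by Fermat, exponent reduces to 78 mod 18 = 6; 15^6 ≡ 11 (mod 19).
Mod 43: 39592 ≡ 32; by Fermat, exponent reduces to 78 mod 42 = 36; 32^36 ≡ 11 (mod 43).
Combine by CRT: x ≡ 34 (mod 61), x ≡ 11 (mod 19), x ≡ 11 (mod 43) ⇒ x ≡ 27789 (mod 49837).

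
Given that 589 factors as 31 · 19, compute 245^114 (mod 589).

64

Mod 31: 245 ≡ 28; by Fermat, exponent reduces to 114 mod 30 = 24; 28^24 ≡ 2 (mod 31).
Mod 19: 245 ≡ 17; by Fermat, exponent reduces to 114 mod 18 = 6; 17^6 ≡ 7 (mod 19).
Combine by CRT: x ≡ 2 (mod 31), x ≡ 7 (mod 19) ⇒ x ≡ 64 (mod 589).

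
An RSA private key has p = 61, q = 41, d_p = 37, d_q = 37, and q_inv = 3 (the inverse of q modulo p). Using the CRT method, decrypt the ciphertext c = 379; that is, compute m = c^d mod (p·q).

m₁ = c^(d_p) mod p: c ≡ 13 (mod 61), and 13^37 mod 61 = 13.
m₂ = c^(d_q) mod q: c ≡ 10 (mod 41), and 10^37 mod 41 = 18.
h = q_inv·(m₁ − m₂) mod p = 3·(13 − 18) mod 61 = 46.
m = m₂ + h·q = 18 + 46·41 = 1904.

1904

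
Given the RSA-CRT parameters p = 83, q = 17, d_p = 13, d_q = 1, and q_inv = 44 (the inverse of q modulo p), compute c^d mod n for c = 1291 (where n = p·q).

50

m₁ = c^(d_p) mod p: c ≡ 46 (mod 83), and 46^13 mod 83 = 50.
m₂ = c^(d_q) mod q: c ≡ 16 (mod 17), and 16^1 mod 17 = 16.
h = q_inv·(m₁ − m₂) mod p = 44·(50 − 16) mod 83 = 2.
m = m₂ + h·q = 16 + 2·17 = 50.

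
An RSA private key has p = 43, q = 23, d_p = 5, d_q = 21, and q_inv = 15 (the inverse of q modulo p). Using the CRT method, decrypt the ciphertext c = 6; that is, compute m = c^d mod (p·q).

165

m₁ = c^(d_p) mod p: c ≡ 6 (mod 43), and 6^5 mod 43 = 36.
m₂ = c^(d_q) mod q: c ≡ 6 (mod 23), and 6^21 mod 23 = 4.
h = q_inv·(m₁ − m₂) mod p = 15·(36 − 4) mod 43 = 7.
m = m₂ + h·q = 4 + 7·23 = 165.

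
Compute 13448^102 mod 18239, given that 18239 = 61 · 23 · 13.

7799

Mod 61: 13448 ≡ 28; by Fermat, exponent reduces to 102 mod 60 = 42; 28^42 ≡ 52 (mod 61).
Mod 23: 13448 ≡ 16; by Fermat, exponent reduces to 102 mod 22 = 14; 16^14 ≡ 2 (mod 23).
Mod 13: 13448 ≡ 6; by Fermat, exponent reduces to 102 mod 12 = 6; 6^6 ≡ 12 (mod 13).
Combine by CRT: x ≡ 52 (mod 61), x ≡ 2 (mod 23), x ≡ 12 (mod 13) ⇒ x ≡ 7799 (mod 18239).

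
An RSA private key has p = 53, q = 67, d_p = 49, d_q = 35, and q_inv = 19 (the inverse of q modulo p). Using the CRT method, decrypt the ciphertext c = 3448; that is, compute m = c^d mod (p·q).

3394

m₁ = c^(d_p) mod p: c ≡ 3 (mod 53), and 3^49 mod 53 = 2.
m₂ = c^(d_q) mod q: c ≡ 31 (mod 67), and 31^35 mod 67 = 44.
h = q_inv·(m₁ − m₂) mod p = 19·(2 − 44) mod 53 = 50.
m = m₂ + h·q = 44 + 50·67 = 3394.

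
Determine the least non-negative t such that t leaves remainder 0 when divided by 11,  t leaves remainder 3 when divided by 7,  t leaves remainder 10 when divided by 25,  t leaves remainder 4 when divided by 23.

The moduli are pairwise coprime; N = 11·7·25·23 = 44275.
N/11 = 4025; 4025 ≡ 10 (mod 11); 10·10 ≡ 1, so inverse 10.
N/7 = 6325; 6325 ≡ 4 (mod 7); 4·2 ≡ 1, so inverse 2.
N/25 = 1771; 1771 ≡ 21 (mod 25); 21·6 ≡ 1, so inverse 6.
N/23 = 1925; 1925 ≡ 16 (mod 23); 16·13 ≡ 1, so inverse 13.
t ≡ 0·4025·10 + 3·6325·2 + 10·1771·6 + 4·1925·13 = 244310.
244310 mod 44275 = 22935.

22935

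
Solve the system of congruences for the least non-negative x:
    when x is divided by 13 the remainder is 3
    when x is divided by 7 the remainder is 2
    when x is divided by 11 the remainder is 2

926

The moduli are pairwise coprime; N = 13·7·11 = 1001.
N/13 = 77; 77 ≡ 12 (mod 13); 12·12 ≡ 1, so inverse 12.
N/7 = 143; 143 ≡ 3 (mod 7); 3·5 ≡ 1, so inverse 5.
N/11 = 91; 91 ≡ 3 (mod 11); 3·4 ≡ 1, so inverse 4.
x ≡ 3·77·12 + 2·143·5 + 2·91·4 = 4930.
4930 mod 1001 = 926.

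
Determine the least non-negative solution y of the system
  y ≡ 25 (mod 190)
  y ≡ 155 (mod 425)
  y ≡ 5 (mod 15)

38405

gcd(190, 425) = 5 and 5 | (155 − 25), so the pair is consistent; merging gives y ≡ 6105 (mod 16150), where 16150 = lcm(190, 425).
gcd(16150, 15) = 5 and 5 | (5 − 6105), so the pair is consistent; merging gives y ≡ 38405 (mod 48450), where 48450 = lcm(16150, 15).
The solution is unique modulo lcm(190, 425, 15) = 48450.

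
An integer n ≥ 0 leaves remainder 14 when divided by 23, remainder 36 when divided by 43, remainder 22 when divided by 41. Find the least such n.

24417

From n ≡ 14 (mod 23) write n = 14 + 23t. Substituting into n ≡ 36 (mod 43) gives 23t ≡ 22 (mod 43), and since 23⁻¹ ≡ 15 (mod 43), t ≡ 29. Hence n ≡ 14 + 23·29 = 681 (mod 989).
From n ≡ 681 (mod 989) write n = 681 + 989t. Substituting into n ≡ 22 (mod 41) gives 989t ≡ 38 (mod 41), and since 5⁻¹ ≡ 33 (mod 41), t ≡ 24. Hence n ≡ 681 + 989·24 = 24417 (mod 40549).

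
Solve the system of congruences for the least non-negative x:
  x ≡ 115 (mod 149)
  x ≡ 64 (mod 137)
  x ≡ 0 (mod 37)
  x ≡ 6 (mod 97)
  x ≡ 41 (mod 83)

The moduli are pairwise coprime; N = 149·137·37·97·83 = 6080767331.
N/149 = 40810519; 40810519 ≡ 15 (mod 149); 15·10 ≡ 1, so inverse 10.
N/137 = 44385163; 44385163 ≡ 40 (mod 137); 40·24 ≡ 1, so inverse 24.
N/37 = 164345063; 164345063 ≡ 17 (mod 37); 17·24 ≡ 1, so inverse 24.
N/97 = 62688323; 62688323 ≡ 36 (mod 97); 36·62 ≡ 1, so inverse 62.
N/83 = 73262257; 73262257 ≡ 66 (mod 83); 66·39 ≡ 1, so inverse 39.
x ≡ 115·40810519·10 + 64·44385163·24 + 0·164345063·24 + 6·62688323·62 + 41·73262257·39 = 255574112317.
255574112317 mod 6080767331 = 181884415.

181884415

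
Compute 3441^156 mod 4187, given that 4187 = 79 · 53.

1

Mod 79: 3441 ≡ 44; since 78 | 156, by Fermat 44^156 ≡ 1 (mod 79).
Mod 53: 3441 ≡ 49; since 52 | 156, by Fermat 49^156 ≡ 1 (mod 53).
Combine by CRT: x ≡ 1 (mod 79), x ≡ 1 (mod 53) ⇒ x ≡ 1 (mod 4187).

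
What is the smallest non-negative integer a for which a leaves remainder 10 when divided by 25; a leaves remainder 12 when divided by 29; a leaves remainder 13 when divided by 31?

The moduli are pairwise coprime; N = 25·29·31 = 22475.
N/25 = 899; 899 ≡ 24 (mod 25); 24·24 ≡ 1, so inverse 24.
N/29 = 775; 775 ≡ 21 (mod 29); 21·18 ≡ 1, so inverse 18.
N/31 = 725; 725 ≡ 12 (mod 31); 12·13 ≡ 1, so inverse 13.
a ≡ 10·899·24 + 12·775·18 + 13·725·13 = 505685.
505685 mod 22475 = 11235.

11235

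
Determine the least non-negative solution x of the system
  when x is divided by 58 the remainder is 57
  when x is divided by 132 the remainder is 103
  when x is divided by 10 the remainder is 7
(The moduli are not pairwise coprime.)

gcd(58, 132) = 2 and 2 | (103 − 57), so the pair is consistent; merging gives x ≡ 1159 (mod 3828), where 3828 = lcm(58, 132).
gcd(3828, 10) = 2 and 2 | (7 − 1159), so the pair is consistent; merging gives x ≡ 4987 (mod 19140), where 19140 = lcm(3828, 10).
The solution is unique modulo lcm(58, 132, 10) = 19140.

4987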